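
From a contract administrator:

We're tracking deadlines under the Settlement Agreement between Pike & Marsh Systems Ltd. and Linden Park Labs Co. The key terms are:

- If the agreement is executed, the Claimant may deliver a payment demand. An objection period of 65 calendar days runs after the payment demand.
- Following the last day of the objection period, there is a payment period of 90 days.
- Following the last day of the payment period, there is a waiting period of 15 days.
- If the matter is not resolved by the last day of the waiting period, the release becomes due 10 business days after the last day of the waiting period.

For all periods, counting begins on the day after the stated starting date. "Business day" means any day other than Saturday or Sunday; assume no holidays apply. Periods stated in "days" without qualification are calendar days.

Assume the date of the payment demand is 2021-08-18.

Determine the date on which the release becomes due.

2022-02-18

The last day of the objection period: 65 calendar days after 2021-08-18 is 2021-10-22.
The last day of the payment period: 2021-10-22 + 90 days = 2022-01-20.
Adding 15 calendar days to 2022-01-20 gives 2022-02-04, which is the last day of the waiting period.
From Friday, 2022-02-04, 10 business days (Feb 7, Feb 8, Feb 9, Feb 10, Feb 11, Feb 14, Feb 15, Feb 16, Feb 17, Feb 18, skipping weekends) brings us to Friday, 2022-02-18, which is the date on which the release becomes due.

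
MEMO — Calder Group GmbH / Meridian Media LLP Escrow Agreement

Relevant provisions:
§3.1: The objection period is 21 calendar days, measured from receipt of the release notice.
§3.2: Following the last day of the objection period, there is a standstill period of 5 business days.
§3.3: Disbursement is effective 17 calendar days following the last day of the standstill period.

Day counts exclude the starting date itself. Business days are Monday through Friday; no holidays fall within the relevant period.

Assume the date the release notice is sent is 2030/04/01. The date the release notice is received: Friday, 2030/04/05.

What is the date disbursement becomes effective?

2030/05/20

Adding 21 calendar days to 2030/04/05 gives 2030/04/26, which is the last day of the objection period.
From Friday, 2030/04/26, 5 business days (Apr 29, Apr 30, May 1, May 2, May 3, skipping weekends) brings us to Friday, 2030/05/03, which is the last day of the standstill period.
Adding 17 calendar days to 2030/05/03 gives 2030/05/20, which is the date disbursement becomes effective.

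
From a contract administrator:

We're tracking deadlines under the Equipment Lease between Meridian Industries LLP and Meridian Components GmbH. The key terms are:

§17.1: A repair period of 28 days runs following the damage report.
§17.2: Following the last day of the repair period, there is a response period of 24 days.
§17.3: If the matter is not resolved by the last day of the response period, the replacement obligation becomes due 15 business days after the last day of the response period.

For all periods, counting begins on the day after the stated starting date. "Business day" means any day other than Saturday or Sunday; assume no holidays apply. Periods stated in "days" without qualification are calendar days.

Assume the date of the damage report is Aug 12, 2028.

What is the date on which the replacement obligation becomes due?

Adding 28 calendar days to Aug 12, 2028 gives Sep 9, 2028, which is the last day of the repair period.
Adding 24 calendar days to Sep 9, 2028 gives Oct 3, 2028, which is the last day of the response period.
The date on which the replacement obligation becomes due: counting 15 business days from Tuesday, Oct 3, 2028 (Oct 4, Oct 5, Oct 6, Oct 9, …, Oct 20, Oct 23, Oct 24, skipping weekends) reaches Tuesday, Oct 24, 2028.

Oct 24, 2028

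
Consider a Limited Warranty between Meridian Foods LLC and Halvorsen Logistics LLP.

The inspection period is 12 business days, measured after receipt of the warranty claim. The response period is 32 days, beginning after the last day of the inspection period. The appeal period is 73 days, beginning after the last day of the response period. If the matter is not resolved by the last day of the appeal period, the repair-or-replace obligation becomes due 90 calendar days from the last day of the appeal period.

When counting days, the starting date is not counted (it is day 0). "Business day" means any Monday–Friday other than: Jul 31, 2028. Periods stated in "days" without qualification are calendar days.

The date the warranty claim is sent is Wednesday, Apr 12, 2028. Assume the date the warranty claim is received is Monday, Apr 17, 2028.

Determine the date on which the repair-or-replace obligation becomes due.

Nov 14, 2028

From Monday, Apr 17, 2028, 12 business days (Apr 18, Apr 19, Apr 20, Apr 21, …, May 1, May 2, May 3, skipping weekends) brings us to Wednesday, May 3, 2028, which is the last day of the inspection period.
Adding 32 calendar days to May 3, 2028 gives Jun 4, 2028, which is the last day of the response period.
The last day of the appeal period: 73 calendar days after Jun 4, 2028 is Aug 16, 2028.
The date on which the repair-or-replace obligation becomes due: Aug 16, 2028 + 90 days = Nov 14, 2028.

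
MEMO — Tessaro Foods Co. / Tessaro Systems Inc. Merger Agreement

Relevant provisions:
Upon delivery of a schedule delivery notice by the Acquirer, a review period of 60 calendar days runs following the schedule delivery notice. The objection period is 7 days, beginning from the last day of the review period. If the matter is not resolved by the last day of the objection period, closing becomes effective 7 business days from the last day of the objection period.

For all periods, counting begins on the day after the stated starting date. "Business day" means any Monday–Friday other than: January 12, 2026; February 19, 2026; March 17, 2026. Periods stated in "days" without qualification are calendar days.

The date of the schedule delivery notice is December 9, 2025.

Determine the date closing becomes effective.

February 25, 2026

The last day of the review period: December 9, 2025 + 60 days = February 7, 2026.
Adding 7 calendar days to February 7, 2026 gives February 14, 2026, which is the last day of the objection period.
The date closing becomes effective: 7 business days after Saturday, February 14, 2026, skipping weekends and the listed holiday on Feb 19 — Feb 16, Feb 17, Feb 18, Feb 20, Feb 23, Feb 24, Feb 25 — lands on Wednesday, February 25, 2026.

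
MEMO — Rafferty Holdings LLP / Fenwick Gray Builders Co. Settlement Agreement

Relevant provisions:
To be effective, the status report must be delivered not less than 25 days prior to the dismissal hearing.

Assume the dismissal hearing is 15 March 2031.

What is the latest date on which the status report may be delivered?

18 February 2031

15 March 2031 minus 25 days is 18 February 2031.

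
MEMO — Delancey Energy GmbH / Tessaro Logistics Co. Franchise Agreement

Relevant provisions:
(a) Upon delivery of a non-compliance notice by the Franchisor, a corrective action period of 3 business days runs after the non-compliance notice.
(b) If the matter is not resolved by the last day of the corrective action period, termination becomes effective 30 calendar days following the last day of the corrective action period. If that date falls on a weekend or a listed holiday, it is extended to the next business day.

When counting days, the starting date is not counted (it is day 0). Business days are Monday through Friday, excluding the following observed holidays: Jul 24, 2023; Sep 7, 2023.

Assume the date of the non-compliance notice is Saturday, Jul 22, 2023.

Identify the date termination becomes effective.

Aug 28, 2023

The last day of the corrective action period: counting 3 business days from Saturday, Jul 22, 2023 (Jul 25, Jul 26, Jul 27, skipping weekends and the listed holiday on Jul 24) reaches Thursday, Jul 27, 2023.
The date termination becomes effective: Jul 27, 2023 + 30 days = Aug 26, 2023. That falls on a Saturday, so it rolls to the next business day, Monday, Aug 28, 2023.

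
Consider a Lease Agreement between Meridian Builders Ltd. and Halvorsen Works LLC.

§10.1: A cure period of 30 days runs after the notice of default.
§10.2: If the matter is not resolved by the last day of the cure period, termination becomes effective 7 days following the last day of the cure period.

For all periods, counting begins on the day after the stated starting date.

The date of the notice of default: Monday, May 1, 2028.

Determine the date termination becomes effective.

Jun 7, 2028

The last day of the cure period: 30 calendar days after May 1, 2028 is May 31, 2028.
Adding 7 calendar days to May 31, 2028 gives Jun 7, 2028, which is the date termination becomes effective.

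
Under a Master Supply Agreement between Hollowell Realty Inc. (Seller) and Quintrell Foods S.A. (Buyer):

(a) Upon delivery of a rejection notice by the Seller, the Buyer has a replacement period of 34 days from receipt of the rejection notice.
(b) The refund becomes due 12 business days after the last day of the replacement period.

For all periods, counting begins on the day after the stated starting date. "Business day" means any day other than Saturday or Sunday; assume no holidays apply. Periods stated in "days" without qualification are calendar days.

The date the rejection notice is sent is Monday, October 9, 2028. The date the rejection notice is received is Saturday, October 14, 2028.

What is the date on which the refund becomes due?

December 5, 2028

Adding 34 calendar days to October 14, 2028 gives November 17, 2028, which is the last day of the replacement period.
The date on which the refund becomes due: 12 business days after Friday, November 17, 2028, skipping weekends — Nov 20, Nov 21, Nov 22, Nov 23, …, Dec 1, Dec 4, Dec 5 — lands on Tuesday, December 5, 2028.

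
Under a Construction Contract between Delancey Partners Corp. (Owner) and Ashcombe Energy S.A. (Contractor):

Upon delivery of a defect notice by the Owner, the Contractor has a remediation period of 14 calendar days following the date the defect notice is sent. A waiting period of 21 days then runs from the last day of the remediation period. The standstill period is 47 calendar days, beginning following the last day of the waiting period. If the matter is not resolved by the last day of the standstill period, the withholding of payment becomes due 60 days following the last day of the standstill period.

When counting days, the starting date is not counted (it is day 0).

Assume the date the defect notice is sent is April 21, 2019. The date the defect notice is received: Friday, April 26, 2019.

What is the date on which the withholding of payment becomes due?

September 10, 2019

The last day of the remediation period: April 21, 2019 + 14 days = May 5, 2019.
The last day of the waiting period: 21 calendar days after May 5, 2019 is May 26, 2019.
The last day of the standstill period: May 26, 2019 + 47 days = July 12, 2019.
The date on which the withholding of payment becomes due: 60 calendar days after July 12, 2019 is September 10, 2019.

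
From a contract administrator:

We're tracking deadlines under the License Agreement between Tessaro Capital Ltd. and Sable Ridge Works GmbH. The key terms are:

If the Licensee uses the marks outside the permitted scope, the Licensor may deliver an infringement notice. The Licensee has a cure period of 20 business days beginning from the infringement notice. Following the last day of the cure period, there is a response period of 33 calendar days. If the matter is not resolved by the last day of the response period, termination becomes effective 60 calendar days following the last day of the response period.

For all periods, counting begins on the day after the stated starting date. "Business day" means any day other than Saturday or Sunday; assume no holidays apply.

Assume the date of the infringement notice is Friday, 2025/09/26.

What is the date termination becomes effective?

2026/01/25

The last day of the cure period: counting 20 business days from Friday, 2025/09/26 (Sep 29, Sep 30, Oct 1, Oct 2, …, Oct 22, Oct 23, Oct 24, skipping weekends) reaches Friday, 2025/10/24.
The last day of the response period: 33 calendar days after 2025/10/24 is 2025/11/26.
Adding 60 calendar days to 2025/11/26 gives 2026/01/25, which is the date termination becomes effective.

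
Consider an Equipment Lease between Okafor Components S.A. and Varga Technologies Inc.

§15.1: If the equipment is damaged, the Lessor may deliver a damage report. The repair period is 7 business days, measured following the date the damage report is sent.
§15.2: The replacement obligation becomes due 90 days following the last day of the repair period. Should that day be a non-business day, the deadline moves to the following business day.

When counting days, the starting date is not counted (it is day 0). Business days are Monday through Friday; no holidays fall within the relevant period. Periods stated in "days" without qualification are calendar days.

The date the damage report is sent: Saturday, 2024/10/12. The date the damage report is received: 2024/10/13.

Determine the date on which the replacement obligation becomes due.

The last day of the repair period: counting 7 business days from Saturday, 2024/10/12 (Oct 14, Oct 15, Oct 16, Oct 17, Oct 18, Oct 21, Oct 22, skipping weekends) reaches Tuesday, 2024/10/22.
The date on which the replacement obligation becomes due: 90 calendar days after 2024/10/22 is 2025/01/20. 2025/01/20 is a Monday, so no roll-forward applies.

2025/01/20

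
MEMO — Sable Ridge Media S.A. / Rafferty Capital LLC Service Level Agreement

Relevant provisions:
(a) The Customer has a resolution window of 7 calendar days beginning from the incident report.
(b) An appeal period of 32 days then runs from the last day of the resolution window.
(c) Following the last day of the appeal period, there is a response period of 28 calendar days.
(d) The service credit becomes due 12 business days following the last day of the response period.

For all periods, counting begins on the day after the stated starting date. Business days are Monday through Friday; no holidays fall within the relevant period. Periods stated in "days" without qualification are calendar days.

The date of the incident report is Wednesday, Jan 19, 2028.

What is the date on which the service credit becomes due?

Apr 11, 2028

The last day of the resolution window: 7 calendar days after Jan 19, 2028 is Jan 26, 2028.
Adding 32 calendar days to Jan 26, 2028 gives Feb 27, 2028, which is the last day of the appeal period.
The last day of the response period: 28 calendar days after Feb 27, 2028 is Mar 26, 2028.
The date on which the service credit becomes due: counting 12 business days from Sunday, Mar 26, 2028 (Mar 27, Mar 28, Mar 29, Mar 30, …, Apr 7, Apr 10, Apr 11, skipping weekends) reaches Tuesday, Apr 11, 2028.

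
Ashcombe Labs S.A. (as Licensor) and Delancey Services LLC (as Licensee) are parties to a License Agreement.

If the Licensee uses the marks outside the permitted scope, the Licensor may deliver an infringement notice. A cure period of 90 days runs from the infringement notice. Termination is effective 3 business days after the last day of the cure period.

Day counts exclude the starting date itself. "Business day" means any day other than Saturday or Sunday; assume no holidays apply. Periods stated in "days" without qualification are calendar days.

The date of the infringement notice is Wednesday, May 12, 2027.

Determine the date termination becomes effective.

The last day of the cure period: 90 calendar days after May 12, 2027 is Aug 10, 2027.
The date termination becomes effective: 3 business days after Tuesday, Aug 10, 2027, skipping weekends — Aug 11, Aug 12, Aug 13 — lands on Friday, Aug 13, 2027.

Aug 13, 2027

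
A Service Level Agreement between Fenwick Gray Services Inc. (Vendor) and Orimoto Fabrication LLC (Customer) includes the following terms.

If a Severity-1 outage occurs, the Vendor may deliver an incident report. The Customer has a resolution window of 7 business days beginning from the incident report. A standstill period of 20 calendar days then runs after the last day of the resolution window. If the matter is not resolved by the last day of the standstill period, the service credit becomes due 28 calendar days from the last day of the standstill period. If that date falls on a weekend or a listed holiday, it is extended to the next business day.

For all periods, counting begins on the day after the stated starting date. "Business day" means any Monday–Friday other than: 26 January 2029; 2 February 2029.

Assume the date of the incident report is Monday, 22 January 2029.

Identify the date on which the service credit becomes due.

From Monday, 22 January 2029, 7 business days (Jan 23, Jan 24, Jan 25, Jan 29, Jan 30, Jan 31, Feb 1, skipping weekends and the listed holiday on Jan 26) brings us to Thursday, 1 February 2029, which is the last day of the resolution window.
The last day of the standstill period: 1 February 2029 + 20 days = 21 February 2029.
Adding 28 calendar days to 21 February 2029 gives 21 March 2029, which is the date on which the service credit becomes due. 21 March 2029 is a Wednesday and is not a listed holiday, so no roll-forward applies.

21 March 2029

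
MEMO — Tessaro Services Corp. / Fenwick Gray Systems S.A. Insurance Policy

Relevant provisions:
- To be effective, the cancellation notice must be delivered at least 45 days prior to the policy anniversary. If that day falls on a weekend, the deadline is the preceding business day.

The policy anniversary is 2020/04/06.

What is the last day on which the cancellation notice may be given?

2020/04/06 minus 45 days is 2020/02/21. That is a Friday, so no adjustment is needed.

2020/02/21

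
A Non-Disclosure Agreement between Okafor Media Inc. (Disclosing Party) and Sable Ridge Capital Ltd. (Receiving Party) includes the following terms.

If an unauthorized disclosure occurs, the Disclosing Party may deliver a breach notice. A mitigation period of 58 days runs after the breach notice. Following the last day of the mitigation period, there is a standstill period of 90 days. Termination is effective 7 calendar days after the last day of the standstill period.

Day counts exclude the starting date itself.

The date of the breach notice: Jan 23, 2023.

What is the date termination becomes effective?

Adding 58 calendar days to Jan 23, 2023 gives Mar 22, 2023, which is the last day of the mitigation period.
The last day of the standstill period: Mar 22, 2023 + 90 days = Jun 20, 2023.
Adding 7 calendar days to Jun 20, 2023 gives Jun 27, 2023, which is the date termination becomes effective.

Jun 27, 2023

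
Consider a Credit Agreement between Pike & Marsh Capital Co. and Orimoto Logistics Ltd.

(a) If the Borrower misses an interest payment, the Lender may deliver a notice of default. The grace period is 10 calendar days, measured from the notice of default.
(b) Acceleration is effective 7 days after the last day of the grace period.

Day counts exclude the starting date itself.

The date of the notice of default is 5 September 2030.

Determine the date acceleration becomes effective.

The last day of the grace period: 10 calendar days after 5 September 2030 is 15 September 2030.
The date acceleration becomes effective: 7 calendar days after 15 September 2030 is 22 September 2030.

22 September 2030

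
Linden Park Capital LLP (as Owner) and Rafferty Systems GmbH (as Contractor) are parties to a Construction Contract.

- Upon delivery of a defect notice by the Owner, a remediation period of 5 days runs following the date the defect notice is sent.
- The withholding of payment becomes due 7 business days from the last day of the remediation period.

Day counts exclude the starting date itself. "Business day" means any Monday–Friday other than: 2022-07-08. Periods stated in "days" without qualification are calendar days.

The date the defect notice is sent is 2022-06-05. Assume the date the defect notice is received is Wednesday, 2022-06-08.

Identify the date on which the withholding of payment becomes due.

2022-06-21

The last day of the remediation period: 2022-06-05 + 5 days = 2022-06-10.
The date on which the withholding of payment becomes due: counting 7 business days from Friday, 2022-06-10 (Jun 13, Jun 14, Jun 15, Jun 16, Jun 17, Jun 20, Jun 21, skipping weekends) reaches Tuesday, 2022-06-21.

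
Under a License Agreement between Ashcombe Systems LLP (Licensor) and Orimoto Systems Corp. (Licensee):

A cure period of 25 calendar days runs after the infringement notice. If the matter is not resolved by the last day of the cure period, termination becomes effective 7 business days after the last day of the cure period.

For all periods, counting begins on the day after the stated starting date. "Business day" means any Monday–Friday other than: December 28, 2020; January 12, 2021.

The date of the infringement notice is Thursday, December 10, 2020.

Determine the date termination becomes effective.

January 14, 2021

The last day of the cure period: 25 calendar days after December 10, 2020 is January 4, 2021.
The date termination becomes effective: 7 business days after Monday, January 4, 2021, skipping weekends and the listed holiday on Jan 12 — Jan 5, Jan 6, Jan 7, Jan 8, Jan 11, Jan 13, Jan 14 — lands on Thursday, January 14, 2021.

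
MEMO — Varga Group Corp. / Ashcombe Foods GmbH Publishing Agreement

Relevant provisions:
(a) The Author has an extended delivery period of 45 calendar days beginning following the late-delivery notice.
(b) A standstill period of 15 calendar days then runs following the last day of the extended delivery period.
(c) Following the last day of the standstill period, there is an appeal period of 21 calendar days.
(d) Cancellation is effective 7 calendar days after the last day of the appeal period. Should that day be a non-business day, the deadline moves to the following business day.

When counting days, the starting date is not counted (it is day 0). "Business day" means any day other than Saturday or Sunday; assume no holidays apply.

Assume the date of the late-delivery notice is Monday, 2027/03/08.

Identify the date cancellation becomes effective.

2027/06/04

The last day of the extended delivery period: 45 calendar days after 2027/03/08 is 2027/04/22.
The last day of the standstill period: 2027/04/22 + 15 days = 2027/05/07.
Adding 21 calendar days to 2027/05/07 gives 2027/05/28, which is the last day of the appeal period.
Adding 7 calendar days to 2027/05/28 gives 2027/06/04, which is the date cancellation becomes effective. 2027/06/04 is a Friday, so no roll-forward applies.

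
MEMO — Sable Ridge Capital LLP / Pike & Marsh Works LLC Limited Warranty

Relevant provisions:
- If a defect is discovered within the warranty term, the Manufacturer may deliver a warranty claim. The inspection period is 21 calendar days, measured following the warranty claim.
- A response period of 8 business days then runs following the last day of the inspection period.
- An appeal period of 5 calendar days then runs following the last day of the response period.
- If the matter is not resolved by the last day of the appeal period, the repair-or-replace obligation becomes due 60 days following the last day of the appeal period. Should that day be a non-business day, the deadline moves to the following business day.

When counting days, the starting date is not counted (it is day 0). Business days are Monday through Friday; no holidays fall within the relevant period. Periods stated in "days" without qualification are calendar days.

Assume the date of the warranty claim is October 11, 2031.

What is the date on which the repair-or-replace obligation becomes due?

January 16, 2032

The last day of the inspection period: 21 calendar days after October 11, 2031 is November 1, 2031.
The last day of the response period: counting 8 business days from Saturday, November 1, 2031 (Nov 3, Nov 4, Nov 5, Nov 6, Nov 7, Nov 10, Nov 11, Nov 12, skipping weekends) reaches Wednesday, November 12, 2031.
The last day of the appeal period: November 12, 2031 + 5 days = November 17, 2031.
The date on which the repair-or-replace obligation becomes due: 60 calendar days after November 17, 2031 is January 16, 2032. January 16, 2032 is a Friday, so no roll-forward applies.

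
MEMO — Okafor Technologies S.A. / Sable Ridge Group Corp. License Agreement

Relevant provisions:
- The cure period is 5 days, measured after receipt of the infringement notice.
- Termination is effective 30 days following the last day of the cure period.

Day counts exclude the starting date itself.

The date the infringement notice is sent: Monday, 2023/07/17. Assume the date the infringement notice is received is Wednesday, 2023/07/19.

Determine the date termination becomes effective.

2023/08/23

The last day of the cure period: 2023/07/19 + 5 days = 2023/07/24.
The date termination becomes effective: 30 calendar days after 2023/07/24 is 2023/08/23.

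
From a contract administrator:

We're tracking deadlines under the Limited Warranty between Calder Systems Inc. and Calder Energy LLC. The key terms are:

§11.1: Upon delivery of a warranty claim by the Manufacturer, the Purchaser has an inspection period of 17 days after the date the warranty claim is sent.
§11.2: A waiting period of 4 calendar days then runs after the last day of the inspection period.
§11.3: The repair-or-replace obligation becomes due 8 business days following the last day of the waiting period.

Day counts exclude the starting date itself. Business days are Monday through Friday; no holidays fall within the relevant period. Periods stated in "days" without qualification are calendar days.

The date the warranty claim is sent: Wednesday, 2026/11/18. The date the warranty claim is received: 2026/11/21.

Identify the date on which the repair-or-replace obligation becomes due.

The last day of the inspection period: 17 calendar days after 2026/11/18 is 2026/12/05.
Adding 4 calendar days to 2026/12/05 gives 2026/12/09, which is the last day of the waiting period.
The date on which the repair-or-replace obligation becomes due: counting 8 business days from Wednesday, 2026/12/09 (Dec 10, Dec 11, Dec 14, Dec 15, Dec 16, Dec 17, Dec 18, Dec 21, skipping weekends) reaches Monday, 2026/12/21.

2026/12/21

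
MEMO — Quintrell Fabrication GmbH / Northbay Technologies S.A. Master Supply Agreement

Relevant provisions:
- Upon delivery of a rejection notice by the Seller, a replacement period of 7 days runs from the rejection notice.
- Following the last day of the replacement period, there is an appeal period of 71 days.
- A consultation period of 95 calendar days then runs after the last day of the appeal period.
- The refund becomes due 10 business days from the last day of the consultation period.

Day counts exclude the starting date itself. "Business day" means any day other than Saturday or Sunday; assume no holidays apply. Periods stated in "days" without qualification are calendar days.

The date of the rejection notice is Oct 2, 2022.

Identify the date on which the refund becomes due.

Apr 7, 2023

The last day of the replacement period: Oct 2, 2022 + 7 days = Oct 9, 2022.
Adding 71 calendar days to Oct 9, 2022 gives Dec 19, 2022, which is the last day of the appeal period.
Adding 95 calendar days to Dec 19, 2022 gives Mar 24, 2023, which is the last day of the consultation period.
From Friday, Mar 24, 2023, 10 business days (Mar 27, Mar 28, Mar 29, Mar 30, Mar 31, Apr 3, Apr 4, Apr 5, Apr 6, Apr 7, skipping weekends) brings us to Friday, Apr 7, 2023, which is the date on which the refund becomes due.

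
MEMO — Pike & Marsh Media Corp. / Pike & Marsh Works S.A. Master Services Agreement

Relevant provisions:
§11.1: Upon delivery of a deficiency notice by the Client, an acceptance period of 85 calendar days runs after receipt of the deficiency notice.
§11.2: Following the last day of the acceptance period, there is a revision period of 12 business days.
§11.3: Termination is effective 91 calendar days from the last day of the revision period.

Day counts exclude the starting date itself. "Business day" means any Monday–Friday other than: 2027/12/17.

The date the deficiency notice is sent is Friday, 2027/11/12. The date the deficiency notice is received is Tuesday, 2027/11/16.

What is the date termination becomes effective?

The last day of the acceptance period: 2027/11/16 + 85 days = 2028/02/09.
The last day of the revision period: counting 12 business days from Wednesday, 2028/02/09 (Feb 10, Feb 11, Feb 14, Feb 15, …, Feb 23, Feb 24, Feb 25, skipping weekends) reaches Friday, 2028/02/25.
Adding 91 calendar days to 2028/02/25 gives 2028/05/26, which is the date termination becomes effective.

2028/05/26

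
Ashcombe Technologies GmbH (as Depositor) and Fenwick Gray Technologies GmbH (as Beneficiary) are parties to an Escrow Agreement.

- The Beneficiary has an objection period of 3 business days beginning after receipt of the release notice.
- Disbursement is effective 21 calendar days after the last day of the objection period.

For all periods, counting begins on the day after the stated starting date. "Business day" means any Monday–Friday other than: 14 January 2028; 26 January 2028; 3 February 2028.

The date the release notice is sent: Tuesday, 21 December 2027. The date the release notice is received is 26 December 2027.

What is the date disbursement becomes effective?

The last day of the objection period: 3 business days after Sunday, 26 December 2027, skipping weekends — Dec 27, Dec 28, Dec 29 — lands on Wednesday, 29 December 2027.
The date disbursement becomes effective: 21 calendar days after 29 December 2027 is 19 January 2028.

19 January 2028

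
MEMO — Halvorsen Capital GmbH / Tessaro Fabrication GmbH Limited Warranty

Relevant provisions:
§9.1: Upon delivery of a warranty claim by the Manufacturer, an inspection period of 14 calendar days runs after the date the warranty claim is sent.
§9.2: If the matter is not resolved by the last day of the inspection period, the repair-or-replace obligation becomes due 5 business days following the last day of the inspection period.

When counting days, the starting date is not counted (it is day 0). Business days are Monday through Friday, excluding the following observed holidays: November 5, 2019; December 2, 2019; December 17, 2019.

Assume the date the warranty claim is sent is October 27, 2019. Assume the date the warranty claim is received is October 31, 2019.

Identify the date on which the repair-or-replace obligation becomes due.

Adding 14 calendar days to October 27, 2019 gives November 10, 2019, which is the last day of the inspection period.
The date on which the repair-or-replace obligation becomes due: counting 5 business days from Sunday, November 10, 2019 (Nov 11, Nov 12, Nov 13, Nov 14, Nov 15, skipping weekends) reaches Friday, November 15, 2019.

November 15, 2019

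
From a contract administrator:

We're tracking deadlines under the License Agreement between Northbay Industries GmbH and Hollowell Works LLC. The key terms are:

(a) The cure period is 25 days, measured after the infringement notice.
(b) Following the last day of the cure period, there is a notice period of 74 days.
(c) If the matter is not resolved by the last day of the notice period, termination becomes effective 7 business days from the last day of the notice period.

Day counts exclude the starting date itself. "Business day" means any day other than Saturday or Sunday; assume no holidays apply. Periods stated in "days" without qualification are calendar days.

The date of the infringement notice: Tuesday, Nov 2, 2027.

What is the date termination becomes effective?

The last day of the cure period: Nov 2, 2027 + 25 days = Nov 27, 2027.
The last day of the notice period: Nov 27, 2027 + 74 days = Feb 9, 2028.
The date termination becomes effective: 7 business days after Wednesday, Feb 9, 2028, skipping weekends — Feb 10, Feb 11, Feb 14, Feb 15, Feb 16, Feb 17, Feb 18 — lands on Friday, Feb 18, 2028.

Feb 18, 2028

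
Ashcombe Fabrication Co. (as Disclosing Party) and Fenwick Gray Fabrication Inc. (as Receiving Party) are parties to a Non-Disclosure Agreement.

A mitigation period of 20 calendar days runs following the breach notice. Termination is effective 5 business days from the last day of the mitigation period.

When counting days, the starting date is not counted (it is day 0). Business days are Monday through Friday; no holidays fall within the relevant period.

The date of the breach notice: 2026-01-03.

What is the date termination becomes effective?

2026-01-30

The last day of the mitigation period: 2026-01-03 + 20 days = 2026-01-23.
From Friday, 2026-01-23, 5 business days (Jan 26, Jan 27, Jan 28, Jan 29, Jan 30, skipping weekends) brings us to Friday, 2026-01-30, which is the date termination becomes effective.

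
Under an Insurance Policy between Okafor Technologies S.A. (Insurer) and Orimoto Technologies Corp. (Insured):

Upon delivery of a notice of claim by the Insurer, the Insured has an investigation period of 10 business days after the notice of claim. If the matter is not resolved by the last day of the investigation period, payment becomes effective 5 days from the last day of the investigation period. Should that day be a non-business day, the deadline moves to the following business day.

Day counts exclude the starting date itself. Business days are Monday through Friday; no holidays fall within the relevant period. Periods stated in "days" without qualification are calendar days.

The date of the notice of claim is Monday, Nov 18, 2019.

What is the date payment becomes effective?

The last day of the investigation period: counting 10 business days from Monday, Nov 18, 2019 (Nov 19, Nov 20, Nov 21, Nov 22, Nov 25, Nov 26, Nov 27, Nov 28, Nov 29, Dec 2, skipping weekends) reaches Monday, Dec 2, 2019.
Adding 5 calendar days to Dec 2, 2019 gives Dec 7, 2019, which is the date payment becomes effective. That falls on a Saturday, so it rolls to the next business day, Monday, Dec 9, 2019.

Dec 9, 2019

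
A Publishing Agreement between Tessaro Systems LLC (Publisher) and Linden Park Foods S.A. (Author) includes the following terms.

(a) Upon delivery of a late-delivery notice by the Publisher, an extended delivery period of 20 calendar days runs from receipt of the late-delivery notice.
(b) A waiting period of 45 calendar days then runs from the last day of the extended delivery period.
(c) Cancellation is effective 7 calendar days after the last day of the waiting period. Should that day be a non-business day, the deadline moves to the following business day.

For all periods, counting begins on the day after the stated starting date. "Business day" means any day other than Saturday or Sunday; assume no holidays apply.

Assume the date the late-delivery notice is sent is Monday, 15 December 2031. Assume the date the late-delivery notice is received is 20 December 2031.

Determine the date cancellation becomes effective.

1 March 2032

The last day of the extended delivery period: 20 December 2031 + 20 days = 9 January 2032.
The last day of the waiting period: 9 January 2032 + 45 days = 23 February 2032.
The date cancellation becomes effective: 7 calendar days after 23 February 2032 is 1 March 2032. 1 March 2032 is a Monday, so no roll-forward applies.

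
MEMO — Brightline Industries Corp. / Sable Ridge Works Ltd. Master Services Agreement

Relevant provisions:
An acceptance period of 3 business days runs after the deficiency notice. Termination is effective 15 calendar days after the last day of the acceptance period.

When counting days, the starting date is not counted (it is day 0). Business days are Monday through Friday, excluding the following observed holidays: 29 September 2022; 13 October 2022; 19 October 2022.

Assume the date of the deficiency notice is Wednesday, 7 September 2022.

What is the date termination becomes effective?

The last day of the acceptance period: counting 3 business days from Wednesday, 7 September 2022 (Sep 8, Sep 9, Sep 12, skipping weekends) reaches Monday, 12 September 2022.
The date termination becomes effective: 12 September 2022 + 15 days = 27 September 2022.

27 September 2022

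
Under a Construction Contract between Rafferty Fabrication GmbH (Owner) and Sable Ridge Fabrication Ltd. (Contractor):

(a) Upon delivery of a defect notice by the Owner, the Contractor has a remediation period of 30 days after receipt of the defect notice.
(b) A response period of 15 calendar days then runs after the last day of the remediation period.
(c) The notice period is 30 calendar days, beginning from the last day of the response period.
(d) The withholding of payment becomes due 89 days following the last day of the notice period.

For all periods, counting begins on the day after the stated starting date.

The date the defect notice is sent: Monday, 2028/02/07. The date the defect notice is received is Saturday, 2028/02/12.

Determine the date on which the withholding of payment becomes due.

Adding 30 calendar days to 2028/02/12 gives 2028/03/13, which is the last day of the remediation period.
The last day of the response period: 2028/03/13 + 15 days = 2028/03/28.
The last day of the notice period: 2028/03/28 + 30 days = 2028/04/27.
The date on which the withholding of payment becomes due: 2028/04/27 + 89 days = 2028/07/25.

2028/07/25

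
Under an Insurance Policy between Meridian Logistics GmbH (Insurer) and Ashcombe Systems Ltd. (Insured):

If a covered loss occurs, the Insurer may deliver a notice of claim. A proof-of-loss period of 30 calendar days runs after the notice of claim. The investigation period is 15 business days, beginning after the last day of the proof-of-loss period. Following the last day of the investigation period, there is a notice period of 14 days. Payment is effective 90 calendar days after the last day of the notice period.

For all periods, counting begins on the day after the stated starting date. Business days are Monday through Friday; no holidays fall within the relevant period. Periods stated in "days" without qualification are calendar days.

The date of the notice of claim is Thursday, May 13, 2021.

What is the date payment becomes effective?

Adding 30 calendar days to May 13, 2021 gives June 12, 2021, which is the last day of the proof-of-loss period.
The last day of the investigation period: 15 business days after Saturday, June 12, 2021, skipping weekends — Jun 14, Jun 15, Jun 16, Jun 17, …, Jun 30, Jul 1, Jul 2 — lands on Friday, July 2, 2021.
Adding 14 calendar days to July 2, 2021 gives July 16, 2021, which is the last day of the notice period.
The date payment becomes effective: July 16, 2021 + 90 days = October 14, 2021.

October 14, 2021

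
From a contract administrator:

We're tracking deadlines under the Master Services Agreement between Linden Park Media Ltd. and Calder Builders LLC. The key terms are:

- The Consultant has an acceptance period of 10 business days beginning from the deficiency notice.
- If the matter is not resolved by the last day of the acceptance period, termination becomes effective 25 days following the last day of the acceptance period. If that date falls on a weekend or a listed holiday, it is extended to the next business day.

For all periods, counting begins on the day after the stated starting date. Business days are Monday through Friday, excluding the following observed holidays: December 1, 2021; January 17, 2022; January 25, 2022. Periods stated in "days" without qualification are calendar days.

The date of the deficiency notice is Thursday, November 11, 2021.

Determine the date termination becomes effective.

December 20, 2021

From Thursday, November 11, 2021, 10 business days (Nov 12, Nov 15, Nov 16, Nov 17, Nov 18, Nov 19, Nov 22, Nov 23, Nov 24, Nov 25, skipping weekends) brings us to Thursday, November 25, 2021, which is the last day of the acceptance period.
The date termination becomes effective: 25 calendar days after November 25, 2021 is December 20, 2021. December 20, 2021 is a Monday and is not a listed holiday, so no roll-forward applies.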